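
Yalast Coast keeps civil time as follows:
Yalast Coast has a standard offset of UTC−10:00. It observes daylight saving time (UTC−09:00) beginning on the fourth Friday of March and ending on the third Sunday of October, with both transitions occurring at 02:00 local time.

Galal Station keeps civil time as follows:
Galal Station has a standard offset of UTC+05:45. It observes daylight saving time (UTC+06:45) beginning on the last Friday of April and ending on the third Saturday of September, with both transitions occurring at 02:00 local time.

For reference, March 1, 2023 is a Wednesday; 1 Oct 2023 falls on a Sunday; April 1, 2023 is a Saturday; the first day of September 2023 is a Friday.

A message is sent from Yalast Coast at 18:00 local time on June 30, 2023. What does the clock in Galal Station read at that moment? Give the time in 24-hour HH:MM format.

09:45

1 March 2023 is a Wednesday, so the first Friday is March 3 and the fourth is March 24.
1 October 2023 is a Sunday, so the first Sunday is October 1 and the third is October 15.
Daylight saving runs 24 March – 15 October; June 30, 2023 is inside that window, so Yalast Coast is at UTC−09:00.
18:00 Yalast Coast + 9h = 03:00 UTC (rolling into the next day, 1 July 2023).
1 April 2023 is a Saturday, so Fridays fall on 7, 14, 21, 28; the last is April 28.
1 September 2023 is a Friday, so the first Saturday is September 2 and the third is September 16.
At the standard offset (UTC+05:45), 03:00 UTC + 5h45m = 08:45 Galal Station standard time.
The standard-time date in Galal Station, July 1, 2023, lies within the daylight-saving period (28 April – 16 September), so Galal Station is on daylight time, UTC+06:45.
03:00 UTC + 6h45m = 09:45 Galal Station.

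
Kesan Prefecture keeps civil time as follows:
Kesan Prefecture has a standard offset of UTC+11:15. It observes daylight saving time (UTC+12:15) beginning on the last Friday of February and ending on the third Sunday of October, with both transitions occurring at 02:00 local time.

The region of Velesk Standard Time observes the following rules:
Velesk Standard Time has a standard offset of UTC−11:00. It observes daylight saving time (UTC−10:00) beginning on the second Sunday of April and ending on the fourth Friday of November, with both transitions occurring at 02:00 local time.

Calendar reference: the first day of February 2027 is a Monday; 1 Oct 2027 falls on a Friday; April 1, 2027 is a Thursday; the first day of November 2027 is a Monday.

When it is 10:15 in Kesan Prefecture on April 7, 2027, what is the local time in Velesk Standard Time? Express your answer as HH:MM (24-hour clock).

1 February 2027 is a Monday, so Fridays fall on 5, 12, 19, 26; the last is February 26.
1 October 2027 is a Friday, so the first Sunday is October 3 and the third is October 17.
April 7, 2027 lies within the daylight-saving period (26 February – 17 October), so Kesan Prefecture is on daylight time, UTC+12:15.
10:15 Kesan Prefecture − 12h15m = 22:00 UTC (rolling into the previous day, 6 April 2027).
1 April 2027 is a Thursday, so the first Sunday is April 4 and the second is April 11.
1 November 2027 is a Monday, so the first Friday is November 5 and the fourth is November 26.
At the standard offset (UTC−11:00), 22:00 UTC − 11h = 11:00 Velesk Standard Time standard time.
Daylight saving runs 11 April – 26 November; the standard-time date in Velesk Standard Time, April 6, 2027, is outside that window, so Velesk Standard Time is on standard time at UTC−11:00.
22:00 UTC − 11h = 11:00 Velesk Standard Time.

11:00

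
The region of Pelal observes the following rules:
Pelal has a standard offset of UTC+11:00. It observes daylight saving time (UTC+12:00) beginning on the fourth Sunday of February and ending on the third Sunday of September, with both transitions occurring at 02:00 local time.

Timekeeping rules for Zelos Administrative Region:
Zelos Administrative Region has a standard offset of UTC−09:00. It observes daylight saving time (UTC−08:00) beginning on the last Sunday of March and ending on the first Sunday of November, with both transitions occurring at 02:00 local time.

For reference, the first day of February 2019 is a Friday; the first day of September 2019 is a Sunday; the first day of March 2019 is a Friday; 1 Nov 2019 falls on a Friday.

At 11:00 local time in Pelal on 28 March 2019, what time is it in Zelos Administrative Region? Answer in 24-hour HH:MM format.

14:00

1 February 2019 is a Friday, so the first Sunday is February 3 and the fourth is February 24.
1 September 2019 is a Sunday, so the first Sunday is September 1 and the third is September 15.
28 March 2019 falls between 24 February and 15 September, so daylight saving is in effect and Pelal is at UTC+12:00.
11:00 Pelal − 12h = 23:00 UTC (rolling into the previous day, 27 March 2019).
1 March 2019 is a Friday, so Sundays fall on 3, 10, 17, 24, 31; the last is March 31.
1 November 2019 is a Friday, so the first Sunday is November 3.
At the standard offset (UTC−09:00), 23:00 UTC − 9h = 14:00 Zelos Administrative Region standard time.
Daylight saving runs 31 March – 3 November; the standard-time date in Zelos Administrative Region, 27 March 2019, is outside that window, so Zelos Administrative Region is on standard time at UTC−09:00.
23:00 UTC − 9h = 14:00 Zelos Administrative Region.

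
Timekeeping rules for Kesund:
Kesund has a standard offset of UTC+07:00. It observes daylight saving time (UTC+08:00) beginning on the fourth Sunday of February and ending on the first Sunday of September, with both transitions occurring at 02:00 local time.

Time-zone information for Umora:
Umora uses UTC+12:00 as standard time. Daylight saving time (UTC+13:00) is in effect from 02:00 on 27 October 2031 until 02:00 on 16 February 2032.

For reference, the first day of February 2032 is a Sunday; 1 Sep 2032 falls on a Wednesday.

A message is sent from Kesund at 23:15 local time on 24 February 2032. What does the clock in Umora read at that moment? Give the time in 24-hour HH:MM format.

1 February 2032 is a Sunday, so the first Sunday is February 1 and the fourth is February 22.
1 September 2032 is a Wednesday, so the first Sunday is September 5.
24 February 2032 lies within the daylight-saving period (22 February – 5 September), so Kesund is on daylight time, UTC+08:00.
23:15 Kesund − 8h = 15:15 UTC.
At the standard offset (UTC+12:00), 15:15 UTC + 12h = 03:15 Umora standard time (rolling into the next day, 25 February 2032).
The standard-time date in Umora, 25 February 2032, is outside the daylight-saving period (27 October 2031 – 16 February 2032), so Umora is on standard time, UTC+12:00.
15:15 UTC + 12h = 03:15 Umora (rolling into the next day, 25 February 2032).

03:15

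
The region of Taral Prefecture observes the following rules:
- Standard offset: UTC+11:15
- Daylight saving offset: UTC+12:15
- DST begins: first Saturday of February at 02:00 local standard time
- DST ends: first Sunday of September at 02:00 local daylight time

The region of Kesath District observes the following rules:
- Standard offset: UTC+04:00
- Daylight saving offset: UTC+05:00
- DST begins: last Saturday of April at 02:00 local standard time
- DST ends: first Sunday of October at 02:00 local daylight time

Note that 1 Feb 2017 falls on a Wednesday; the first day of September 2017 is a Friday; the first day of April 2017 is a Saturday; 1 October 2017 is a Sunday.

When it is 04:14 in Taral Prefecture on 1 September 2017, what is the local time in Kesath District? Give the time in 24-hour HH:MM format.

1 February 2017 is a Wednesday, so the first Saturday is February 4.
1 September 2017 is a Friday, so the first Sunday is September 3.
1 September 2017 falls between 4 February and 3 September, so daylight saving is in effect and Taral Prefecture is at UTC+12:15.
04:14 Taral Prefecture − 12h15m = 15:59 UTC (rolling into the previous day, 31 August 2017).
1 April 2017 is a Saturday, so Saturdays fall on 1, 8, 15, 22, 29; the last is April 29.
1 October 2017 is a Sunday, so the first Sunday is October 1.
At the standard offset (UTC+04:00), 15:59 UTC + 4h = 19:59 Kesath District standard time.
The standard-time date in Kesath District, 31 August 2017, falls between 29 April and 1 October, so daylight saving is in effect and Kesath District is at UTC+05:00.
15:59 UTC + 5h = 20:59 Kesath District.

20:59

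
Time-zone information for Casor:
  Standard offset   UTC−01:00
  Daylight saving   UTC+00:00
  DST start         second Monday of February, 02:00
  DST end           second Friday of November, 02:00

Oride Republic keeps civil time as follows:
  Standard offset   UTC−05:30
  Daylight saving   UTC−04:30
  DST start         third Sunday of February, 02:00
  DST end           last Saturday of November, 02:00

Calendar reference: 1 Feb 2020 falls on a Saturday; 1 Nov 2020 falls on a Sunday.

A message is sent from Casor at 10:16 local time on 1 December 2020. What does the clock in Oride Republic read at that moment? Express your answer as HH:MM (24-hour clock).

05:46

1 February 2020 is a Saturday, so the first Monday is February 3 and the second is February 10.
1 November 2020 is a Sunday, so the first Friday is November 6 and the second is November 13.
1 December 2020 does not fall between 10 February and 13 November, so daylight saving is not in effect and Casor is at UTC−01:00.
10:16 Casor + 1h = 11:16 UTC.
1 February 2020 is a Saturday, so the first Sunday is February 2 and the third is February 16.
1 November 2020 is a Sunday, so Saturdays fall on 7, 14, 21, 28; the last is November 28.
At the standard offset (UTC−05:30), 11:16 UTC − 5h30m = 05:46 Oride Republic standard time.
Daylight saving runs 16 February – 28 November; the standard-time date in Oride Republic, 1 December 2020, is outside that window, so Oride Republic is on standard time at UTC−05:30.
11:16 UTC − 5h30m = 05:46 Oride Republic.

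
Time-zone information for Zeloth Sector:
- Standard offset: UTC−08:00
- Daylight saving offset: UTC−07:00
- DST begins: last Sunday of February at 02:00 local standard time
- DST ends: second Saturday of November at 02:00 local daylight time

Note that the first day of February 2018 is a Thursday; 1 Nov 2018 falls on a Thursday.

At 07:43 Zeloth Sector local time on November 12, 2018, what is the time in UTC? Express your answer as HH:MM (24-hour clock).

1 February 2018 is a Thursday, so Sundays fall on 4, 11, 18, 25; the last is February 25.
1 November 2018 is a Thursday, so the first Saturday is November 3 and the second is November 10.
November 12, 2018 does not fall between 25 February and 10 November, so daylight saving is not in effect and Zeloth Sector is at UTC−08:00.
07:43 local + 8h = 15:43 UTC.

15:43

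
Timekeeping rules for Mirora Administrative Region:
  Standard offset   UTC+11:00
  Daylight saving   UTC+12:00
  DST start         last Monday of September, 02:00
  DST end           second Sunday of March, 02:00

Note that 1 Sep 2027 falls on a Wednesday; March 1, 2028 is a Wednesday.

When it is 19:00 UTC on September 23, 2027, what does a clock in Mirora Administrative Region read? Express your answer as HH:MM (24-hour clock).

1 September 2027 is a Wednesday, so Mondays fall on 6, 13, 20, 27; the last is September 27.
1 March 2028 is a Wednesday, so the first Sunday is March 5 and the second is March 12.
At the standard offset (UTC+11:00), 19:00 UTC + 11h = 06:00 Mirora Administrative Region standard time (rolling into the next day, 24 September 2027).
The standard-time date in Mirora Administrative Region, September 24, 2027, does not fall between 27 September 2027 and 12 March 2028, so daylight saving is not in effect and Mirora Administrative Region is at UTC+11:00.
19:00 UTC + 11h = 06:00 local (rolling into the next day, 24 September 2027).

06:00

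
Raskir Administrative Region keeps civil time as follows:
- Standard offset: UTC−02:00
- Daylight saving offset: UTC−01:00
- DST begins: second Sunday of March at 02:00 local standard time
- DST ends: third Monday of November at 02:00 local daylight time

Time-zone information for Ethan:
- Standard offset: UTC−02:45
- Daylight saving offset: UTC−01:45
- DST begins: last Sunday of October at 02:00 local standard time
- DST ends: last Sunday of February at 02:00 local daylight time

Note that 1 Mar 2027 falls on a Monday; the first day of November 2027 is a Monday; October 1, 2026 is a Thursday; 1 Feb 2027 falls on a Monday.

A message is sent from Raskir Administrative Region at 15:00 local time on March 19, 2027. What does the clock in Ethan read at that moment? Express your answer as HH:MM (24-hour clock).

1 March 2027 is a Monday, so the first Sunday is March 7 and the second is March 14.
1 November 2027 is a Monday, so the first Monday is November 1 and the third is November 15.
March 19, 2027 lies within the daylight-saving period (14 March – 15 November), so Raskir Administrative Region is on daylight time, UTC−01:00.
15:00 Raskir Administrative Region + 1h = 16:00 UTC.
1 October 2026 is a Thursday, so Sundays fall on 4, 11, 18, 25; the last is October 25.
1 February 2027 is a Monday, so Sundays fall on 7, 14, 21, 28; the last is February 28.
At the standard offset (UTC−02:45), 16:00 UTC − 2h45m = 13:15 Ethan standard time.
The standard-time date in Ethan, March 19, 2027, does not fall between 25 October 2026 and 28 February 2027, so daylight saving is not in effect and Ethan is at UTC−02:45.
16:00 UTC − 2h45m = 13:15 Ethan.

13:15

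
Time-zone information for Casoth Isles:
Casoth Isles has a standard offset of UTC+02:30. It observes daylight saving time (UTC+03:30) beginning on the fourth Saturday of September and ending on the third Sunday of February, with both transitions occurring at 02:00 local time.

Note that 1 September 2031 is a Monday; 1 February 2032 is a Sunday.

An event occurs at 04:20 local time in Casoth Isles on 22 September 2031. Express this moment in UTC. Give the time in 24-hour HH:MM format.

1 September 2031 is a Monday, so the first Saturday is September 6 and the fourth is September 27.
1 February 2032 is a Sunday, so the first Sunday is February 1 and the third is February 15.
Daylight saving runs 27 September 2031 – 15 February 2032; 22 September 2031 is outside that window, so Casoth Isles is on standard time at UTC+02:30.
04:20 local − 2h30m = 01:50 UTC.

01:50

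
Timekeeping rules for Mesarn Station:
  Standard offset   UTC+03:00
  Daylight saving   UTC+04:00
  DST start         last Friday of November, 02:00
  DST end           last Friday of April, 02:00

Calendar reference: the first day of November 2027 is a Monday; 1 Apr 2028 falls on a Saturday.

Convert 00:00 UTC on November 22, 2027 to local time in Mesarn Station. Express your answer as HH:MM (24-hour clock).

1 November 2027 is a Monday, so Fridays fall on 5, 12, 19, 26; the last is November 26.
1 April 2028 is a Saturday, so Fridays fall on 7, 14, 21, 28; the last is April 28.
At the standard offset (UTC+03:00), 00:00 UTC + 3h = 03:00 Mesarn Station standard time.
Daylight saving runs 26 November 2027 – 28 April 2028; the standard-time date in Mesarn Station, November 22, 2027, is outside that window, so Mesarn Station is on standard time at UTC+03:00.
00:00 UTC + 3h = 03:00 local.

03:00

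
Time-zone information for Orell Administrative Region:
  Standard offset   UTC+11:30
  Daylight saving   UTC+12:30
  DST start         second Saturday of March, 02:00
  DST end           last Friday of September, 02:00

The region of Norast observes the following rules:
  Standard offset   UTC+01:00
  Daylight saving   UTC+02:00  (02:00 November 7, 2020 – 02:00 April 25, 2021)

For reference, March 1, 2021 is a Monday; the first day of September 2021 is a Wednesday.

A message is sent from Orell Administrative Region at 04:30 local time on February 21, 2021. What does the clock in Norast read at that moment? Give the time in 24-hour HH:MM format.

1 March 2021 is a Monday, so the first Saturday is March 6 and the second is March 13.
1 September 2021 is a Wednesday, so Fridays fall on 3, 10, 17, 24; the last is September 24.
February 21, 2021 does not fall between 13 March and 24 September, so daylight saving is not in effect and Orell Administrative Region is at UTC+11:30.
04:30 Orell Administrative Region − 11h30m = 17:00 UTC (rolling into the previous day, 20 February 2021).
At the standard offset (UTC+01:00), 17:00 UTC + 1h = 18:00 Norast standard time.
Daylight saving runs 7 November 2020 – 25 April 2021; the standard-time date in Norast, February 20, 2021, is inside that window, so Norast is at UTC+02:00.
17:00 UTC + 2h = 19:00 Norast.

19:00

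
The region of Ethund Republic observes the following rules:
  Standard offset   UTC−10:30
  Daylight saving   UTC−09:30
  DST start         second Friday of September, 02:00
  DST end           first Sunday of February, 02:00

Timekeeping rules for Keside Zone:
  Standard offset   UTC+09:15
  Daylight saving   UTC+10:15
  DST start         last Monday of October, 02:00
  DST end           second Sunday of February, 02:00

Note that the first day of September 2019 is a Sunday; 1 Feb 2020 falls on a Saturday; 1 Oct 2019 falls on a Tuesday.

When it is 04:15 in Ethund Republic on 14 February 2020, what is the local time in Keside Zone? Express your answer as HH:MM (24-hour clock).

00:00

1 September 2019 is a Sunday, so the first Friday is September 6 and the second is September 13.
1 February 2020 is a Saturday, so the first Sunday is February 2.
14 February 2020 does not fall between 13 September 2019 and 2 February 2020, so daylight saving is not in effect and Ethund Republic is at UTC−10:30.
04:15 Ethund Republic + 10h30m = 14:45 UTC.
1 October 2019 is a Tuesday, so Mondays fall on 7, 14, 21, 28; the last is October 28.
1 February 2020 is a Saturday, so the first Sunday is February 2 and the second is February 9.
At the standard offset (UTC+09:15), 14:45 UTC + 9h15m = 00:00 Keside Zone standard time (rolling into the next day, 15 February 2020).
Daylight saving runs 28 October 2019 – 9 February 2020; the standard-time date in Keside Zone, 15 February 2020, is outside that window, so Keside Zone is on standard time at UTC+09:15.
14:45 UTC + 9h15m = 00:00 Keside Zone (rolling into the next day, 15 February 2020).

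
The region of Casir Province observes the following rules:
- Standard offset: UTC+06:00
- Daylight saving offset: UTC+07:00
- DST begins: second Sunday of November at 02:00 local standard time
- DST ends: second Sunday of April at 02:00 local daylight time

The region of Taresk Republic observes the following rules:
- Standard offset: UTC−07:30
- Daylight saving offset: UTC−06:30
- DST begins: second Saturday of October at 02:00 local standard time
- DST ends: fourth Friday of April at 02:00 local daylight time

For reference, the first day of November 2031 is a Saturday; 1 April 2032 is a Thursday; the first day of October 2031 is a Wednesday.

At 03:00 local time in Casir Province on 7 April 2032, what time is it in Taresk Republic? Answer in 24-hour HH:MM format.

1 November 2031 is a Saturday, so the first Sunday is November 2 and the second is November 9.
1 April 2032 is a Thursday, so the first Sunday is April 4 and the second is April 11.
7 April 2032 falls between 9 November 2031 and 11 April 2032, so daylight saving is in effect and Casir Province is at UTC+07:00.
03:00 Casir Province − 7h = 20:00 UTC (rolling into the previous day, 6 April 2032).
1 October 2031 is a Wednesday, so the first Saturday is October 4 and the second is October 11.
1 April 2032 is a Thursday, so the first Friday is April 2 and the fourth is April 23.
At the standard offset (UTC−07:30), 20:00 UTC − 7h30m = 12:30 Taresk Republic standard time.
The standard-time date in Taresk Republic, 6 April 2032, falls between 11 October 2031 and 23 April 2032, so daylight saving is in effect and Taresk Republic is at UTC−06:30.
20:00 UTC − 6h30m = 13:30 Taresk Republic.

13:30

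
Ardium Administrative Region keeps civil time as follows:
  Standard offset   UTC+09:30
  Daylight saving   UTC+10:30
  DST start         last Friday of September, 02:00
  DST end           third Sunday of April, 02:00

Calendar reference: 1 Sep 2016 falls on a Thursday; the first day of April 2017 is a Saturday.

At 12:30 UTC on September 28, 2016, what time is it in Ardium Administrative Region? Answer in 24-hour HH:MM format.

22:00

1 September 2016 is a Thursday, so Fridays fall on 2, 9, 16, 23, 30; the last is September 30.
1 April 2017 is a Saturday, so the first Sunday is April 2 and the third is April 16.
At the standard offset (UTC+09:30), 12:30 UTC + 9h30m = 22:00 Ardium Administrative Region standard time.
The standard-time date in Ardium Administrative Region, September 28, 2016, is outside the daylight-saving period (30 September 2016 – 16 April 2017), so Ardium Administrative Region is on standard time, UTC+09:30.
12:30 UTC + 9h30m = 22:00 local.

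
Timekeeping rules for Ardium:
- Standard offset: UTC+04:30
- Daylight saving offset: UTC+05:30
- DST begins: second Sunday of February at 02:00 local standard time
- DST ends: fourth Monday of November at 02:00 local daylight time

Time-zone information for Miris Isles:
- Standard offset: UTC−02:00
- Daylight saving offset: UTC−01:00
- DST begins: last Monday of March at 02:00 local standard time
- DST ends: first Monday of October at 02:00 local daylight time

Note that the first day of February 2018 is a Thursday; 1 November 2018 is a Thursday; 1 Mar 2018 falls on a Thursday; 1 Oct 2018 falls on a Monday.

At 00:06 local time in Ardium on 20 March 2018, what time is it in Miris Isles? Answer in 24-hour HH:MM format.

16:36

1 February 2018 is a Thursday, so the first Sunday is February 4 and the second is February 11.
1 November 2018 is a Thursday, so the first Monday is November 5 and the fourth is November 26.
20 March 2018 falls between 11 February and 26 November, so daylight saving is in effect and Ardium is at UTC+05:30.
00:06 Ardium − 5h30m = 18:36 UTC (rolling into the previous day, 19 March 2018).
1 March 2018 is a Thursday, so Mondays fall on 5, 12, 19, 26; the last is March 26.
1 October 2018 is a Monday, so the first Monday is October 1.
At the standard offset (UTC−02:00), 18:36 UTC − 2h = 16:36 Miris Isles standard time.
The standard-time date in Miris Isles, 19 March 2018, is outside the daylight-saving period (26 March – 1 October), so Miris Isles is on standard time, UTC−02:00.
18:36 UTC − 2h = 16:36 Miris Isles.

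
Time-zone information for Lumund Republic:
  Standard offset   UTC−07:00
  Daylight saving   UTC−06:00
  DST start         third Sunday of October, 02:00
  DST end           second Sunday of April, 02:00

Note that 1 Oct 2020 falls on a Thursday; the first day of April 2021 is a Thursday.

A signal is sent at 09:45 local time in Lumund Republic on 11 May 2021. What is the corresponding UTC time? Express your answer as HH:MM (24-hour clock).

1 October 2020 is a Thursday, so the first Sunday is October 4 and the third is October 18.
1 April 2021 is a Thursday, so the first Sunday is April 4 and the second is April 11.
11 May 2021 does not fall between 18 October 2020 and 11 April 2021, so daylight saving is not in effect and Lumund Republic is at UTC−07:00.
09:45 local + 7h = 16:45 UTC.

16:45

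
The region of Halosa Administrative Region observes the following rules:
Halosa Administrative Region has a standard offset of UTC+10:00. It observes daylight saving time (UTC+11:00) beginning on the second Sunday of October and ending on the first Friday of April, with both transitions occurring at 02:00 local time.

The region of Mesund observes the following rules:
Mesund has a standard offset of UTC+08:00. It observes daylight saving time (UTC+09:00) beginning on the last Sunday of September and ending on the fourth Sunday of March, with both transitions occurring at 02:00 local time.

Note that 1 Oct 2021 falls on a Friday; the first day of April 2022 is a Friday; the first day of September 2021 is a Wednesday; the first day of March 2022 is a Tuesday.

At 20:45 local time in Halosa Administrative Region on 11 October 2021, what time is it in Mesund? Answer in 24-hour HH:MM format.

18:45

1 October 2021 is a Friday, so the first Sunday is October 3 and the second is October 10.
1 April 2022 is a Friday, so the first Friday is April 1.
11 October 2021 falls between 10 October 2021 and 1 April 2022, so daylight saving is in effect and Halosa Administrative Region is at UTC+11:00.
20:45 Halosa Administrative Region − 11h = 09:45 UTC.
1 September 2021 is a Wednesday, so Sundays fall on 5, 12, 19, 26; the last is September 26.
1 March 2022 is a Tuesday, so the first Sunday is March 6 and the fourth is March 27.
At the standard offset (UTC+08:00), 09:45 UTC + 8h = 17:45 Mesund standard time.
Daylight saving runs 26 September 2021 – 27 March 2022; the standard-time date in Mesund, 11 October 2021, is inside that window, so Mesund is at UTC+09:00.
09:45 UTC + 9h = 18:45 Mesund.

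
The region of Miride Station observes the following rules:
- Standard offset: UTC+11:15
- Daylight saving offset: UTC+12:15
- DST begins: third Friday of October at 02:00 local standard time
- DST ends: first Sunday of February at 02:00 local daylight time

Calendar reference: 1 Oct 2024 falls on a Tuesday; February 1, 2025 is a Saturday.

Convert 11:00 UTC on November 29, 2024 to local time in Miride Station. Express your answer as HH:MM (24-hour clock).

1 October 2024 is a Tuesday, so the first Friday is October 4 and the third is October 18.
1 February 2025 is a Saturday, so the first Sunday is February 2.
At the standard offset (UTC+11:15), 11:00 UTC + 11h15m = 22:15 Miride Station standard time.
Daylight saving runs 18 October 2024 – 2 February 2025; the standard-time date in Miride Station, November 29, 2024, is inside that window, so Miride Station is at UTC+12:15.
11:00 UTC + 12h15m = 23:15 local.

23:15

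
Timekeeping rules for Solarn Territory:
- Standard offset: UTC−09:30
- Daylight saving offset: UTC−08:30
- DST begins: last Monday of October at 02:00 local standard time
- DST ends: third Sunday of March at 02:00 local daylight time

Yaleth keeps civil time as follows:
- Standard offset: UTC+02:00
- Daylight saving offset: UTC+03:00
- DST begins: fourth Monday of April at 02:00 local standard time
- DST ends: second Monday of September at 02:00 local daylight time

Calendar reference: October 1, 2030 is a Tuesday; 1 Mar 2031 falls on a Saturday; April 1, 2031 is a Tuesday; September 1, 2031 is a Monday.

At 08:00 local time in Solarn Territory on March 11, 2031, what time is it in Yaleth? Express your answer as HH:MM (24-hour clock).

18:30

1 October 2030 is a Tuesday, so Mondays fall on 7, 14, 21, 28; the last is October 28.
1 March 2031 is a Saturday, so the first Sunday is March 2 and the third is March 16.
March 11, 2031 lies within the daylight-saving period (28 October 2030 – 16 March 2031), so Solarn Territory is on daylight time, UTC−08:30.
08:00 Solarn Territory + 8h30m = 16:30 UTC.
1 April 2031 is a Tuesday, so the first Monday is April 7 and the fourth is April 28.
1 September 2031 is a Monday, so the first Monday is September 1 and the second is September 8.
At the standard offset (UTC+02:00), 16:30 UTC + 2h = 18:30 Yaleth standard time.
The standard-time date in Yaleth, March 11, 2031, does not fall between 28 April and 8 September, so daylight saving is not in effect and Yaleth is at UTC+02:00.
16:30 UTC + 2h = 18:30 Yaleth.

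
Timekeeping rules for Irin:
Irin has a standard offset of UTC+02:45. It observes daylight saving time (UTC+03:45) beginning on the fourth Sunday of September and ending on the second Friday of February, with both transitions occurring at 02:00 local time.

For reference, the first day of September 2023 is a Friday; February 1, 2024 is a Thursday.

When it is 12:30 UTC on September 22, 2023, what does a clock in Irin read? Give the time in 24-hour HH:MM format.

1 September 2023 is a Friday, so the first Sunday is September 3 and the fourth is September 24.
1 February 2024 is a Thursday, so the first Friday is February 2 and the second is February 9.
At the standard offset (UTC+02:45), 12:30 UTC + 2h45m = 15:15 Irin standard time.
The standard-time date in Irin, September 22, 2023, does not fall between 24 September 2023 and 9 February 2024, so daylight saving is not in effect and Irin is at UTC+02:45.
12:30 UTC + 2h45m = 15:15 local.

15:15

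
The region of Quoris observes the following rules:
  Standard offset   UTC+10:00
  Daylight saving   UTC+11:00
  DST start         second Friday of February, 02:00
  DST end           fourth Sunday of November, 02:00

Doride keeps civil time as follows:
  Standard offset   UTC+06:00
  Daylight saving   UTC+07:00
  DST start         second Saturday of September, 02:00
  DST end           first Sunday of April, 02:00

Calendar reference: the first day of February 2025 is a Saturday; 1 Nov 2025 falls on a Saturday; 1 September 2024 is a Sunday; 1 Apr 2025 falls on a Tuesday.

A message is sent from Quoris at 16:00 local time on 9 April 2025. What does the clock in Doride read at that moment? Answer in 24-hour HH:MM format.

1 February 2025 is a Saturday, so the first Friday is February 7 and the second is February 14.
1 November 2025 is a Saturday, so the first Sunday is November 2 and the fourth is November 23.
Daylight saving runs 14 February – 23 November; 9 April 2025 is inside that window, so Quoris is at UTC+11:00.
16:00 Quoris − 11h = 05:00 UTC.
1 September 2024 is a Sunday, so the first Saturday is September 7 and the second is September 14.
1 April 2025 is a Tuesday, so the first Sunday is April 6.
At the standard offset (UTC+06:00), 05:00 UTC + 6h = 11:00 Doride standard time.
Daylight saving runs 14 September 2024 – 6 April 2025; the standard-time date in Doride, 9 April 2025, is outside that window, so Doride is on standard time at UTC+06:00.
05:00 UTC + 6h = 11:00 Doride.

11:00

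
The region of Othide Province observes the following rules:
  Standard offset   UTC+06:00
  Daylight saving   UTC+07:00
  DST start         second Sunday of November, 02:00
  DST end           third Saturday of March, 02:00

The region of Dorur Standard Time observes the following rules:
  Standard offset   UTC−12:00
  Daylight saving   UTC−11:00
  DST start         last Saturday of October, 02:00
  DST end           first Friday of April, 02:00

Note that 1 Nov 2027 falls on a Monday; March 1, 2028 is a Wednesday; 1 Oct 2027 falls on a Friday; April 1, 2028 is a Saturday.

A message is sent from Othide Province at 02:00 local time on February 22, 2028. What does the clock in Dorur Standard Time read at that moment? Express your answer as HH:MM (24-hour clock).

08:00

1 November 2027 is a Monday, so the first Sunday is November 7 and the second is November 14.
1 March 2028 is a Wednesday, so the first Saturday is March 4 and the third is March 18.
February 22, 2028 lies within the daylight-saving period (14 November 2027 – 18 March 2028), so Othide Province is on daylight time, UTC+07:00.
02:00 Othide Province − 7h = 19:00 UTC (rolling into the previous day, 21 February 2028).
1 October 2027 is a Friday, so Saturdays fall on 2, 9, 16, 23, 30; the last is October 30.
1 April 2028 is a Saturday, so the first Friday is April 7.
At the standard offset (UTC−12:00), 19:00 UTC − 12h = 07:00 Dorur Standard Time standard time.
The standard-time date in Dorur Standard Time, February 21, 2028, falls between 30 October 2027 and 7 April 2028, so daylight saving is in effect and Dorur Standard Time is at UTC−11:00.
19:00 UTC − 11h = 08:00 Dorur Standard Time.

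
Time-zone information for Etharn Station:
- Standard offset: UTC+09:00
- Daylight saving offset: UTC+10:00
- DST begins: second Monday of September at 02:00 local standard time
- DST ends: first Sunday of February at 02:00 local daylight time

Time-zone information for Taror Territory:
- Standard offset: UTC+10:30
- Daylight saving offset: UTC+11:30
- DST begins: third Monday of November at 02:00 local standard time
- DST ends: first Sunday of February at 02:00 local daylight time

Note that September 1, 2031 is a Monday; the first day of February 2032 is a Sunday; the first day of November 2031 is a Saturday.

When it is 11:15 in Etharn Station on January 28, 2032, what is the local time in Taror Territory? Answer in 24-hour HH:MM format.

12:45

1 September 2031 is a Monday, so the first Monday is September 1 and the second is September 8.
1 February 2032 is a Sunday, so the first Sunday is February 1.
January 28, 2032 falls between 8 September 2031 and 1 February 2032, so daylight saving is in effect and Etharn Station is at UTC+10:00.
11:15 Etharn Station − 10h = 01:15 UTC.
1 November 2031 is a Saturday, so the first Monday is November 3 and the third is November 17.
1 February 2032 is a Sunday, so the first Sunday is February 1.
At the standard offset (UTC+10:30), 01:15 UTC + 10h30m = 11:45 Taror Territory standard time.
Daylight saving runs 17 November 2031 – 1 February 2032; the standard-time date in Taror Territory, January 28, 2032, is inside that window, so Taror Territory is at UTC+11:30.
01:15 UTC + 11h30m = 12:45 Taror Territory.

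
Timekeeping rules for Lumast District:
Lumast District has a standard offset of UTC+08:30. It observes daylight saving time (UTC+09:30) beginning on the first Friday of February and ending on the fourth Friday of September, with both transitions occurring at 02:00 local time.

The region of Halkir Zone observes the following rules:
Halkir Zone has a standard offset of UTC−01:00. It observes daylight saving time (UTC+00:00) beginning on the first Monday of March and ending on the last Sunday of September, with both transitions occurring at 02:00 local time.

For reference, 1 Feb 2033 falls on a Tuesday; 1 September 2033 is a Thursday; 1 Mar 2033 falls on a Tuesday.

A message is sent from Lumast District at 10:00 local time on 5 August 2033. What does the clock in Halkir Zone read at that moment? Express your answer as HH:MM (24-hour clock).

00:30

1 February 2033 is a Tuesday, so the first Friday is February 4.
1 September 2033 is a Thursday, so the first Friday is September 2 and the fourth is September 23.
5 August 2033 falls between 4 February and 23 September, so daylight saving is in effect and Lumast District is at UTC+09:30.
10:00 Lumast District − 9h30m = 00:30 UTC.
1 March 2033 is a Tuesday, so the first Monday is March 7.
1 September 2033 is a Thursday, so Sundays fall on 4, 11, 18, 25; the last is September 25.
At the standard offset (UTC−01:00), 00:30 UTC − 1h = 23:30 Halkir Zone standard time (rolling into the previous day, 4 August 2033).
The standard-time date in Halkir Zone, 4 August 2033, lies within the daylight-saving period (7 March – 25 September), so Halkir Zone is on daylight time, UTC+00:00.
00:30 UTC + 0h = 00:30 Halkir Zone.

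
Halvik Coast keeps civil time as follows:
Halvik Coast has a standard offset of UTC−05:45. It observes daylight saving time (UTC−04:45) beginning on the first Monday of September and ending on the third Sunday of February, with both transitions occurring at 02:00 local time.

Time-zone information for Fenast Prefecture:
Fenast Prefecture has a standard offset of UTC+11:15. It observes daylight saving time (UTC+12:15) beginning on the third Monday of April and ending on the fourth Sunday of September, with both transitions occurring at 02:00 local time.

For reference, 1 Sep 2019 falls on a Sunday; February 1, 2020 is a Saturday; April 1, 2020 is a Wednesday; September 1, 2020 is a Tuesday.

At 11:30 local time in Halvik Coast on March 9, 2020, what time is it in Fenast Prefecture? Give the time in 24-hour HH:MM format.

04:30

1 September 2019 is a Sunday, so the first Monday is September 2.
1 February 2020 is a Saturday, so the first Sunday is February 2 and the third is February 16.
March 9, 2020 is outside the daylight-saving period (2 September 2019 – 16 February 2020), so Halvik Coast is on standard time, UTC−05:45.
11:30 Halvik Coast + 5h45m = 17:15 UTC.
1 April 2020 is a Wednesday, so the first Monday is April 6 and the third is April 20.
1 September 2020 is a Tuesday, so the first Sunday is September 6 and the fourth is September 27.
At the standard offset (UTC+11:15), 17:15 UTC + 11h15m = 04:30 Fenast Prefecture standard time (rolling into the next day, 10 March 2020).
The standard-time date in Fenast Prefecture, March 10, 2020, is outside the daylight-saving period (20 April – 27 September), so Fenast Prefecture is on standard time, UTC+11:15.
17:15 UTC + 11h15m = 04:30 Fenast Prefecture (rolling into the next day, 10 March 2020).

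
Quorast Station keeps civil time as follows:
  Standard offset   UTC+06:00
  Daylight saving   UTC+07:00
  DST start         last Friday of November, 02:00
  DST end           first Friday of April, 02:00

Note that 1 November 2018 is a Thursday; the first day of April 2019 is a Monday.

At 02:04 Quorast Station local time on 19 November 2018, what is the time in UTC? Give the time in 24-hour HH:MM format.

20:04

1 November 2018 is a Thursday, so Fridays fall on 2, 9, 16, 23, 30; the last is November 30.
1 April 2019 is a Monday, so the first Friday is April 5.
19 November 2018 does not fall between 30 November 2018 and 5 April 2019, so daylight saving is not in effect and Quorast Station is at UTC+06:00.
02:04 local − 6h = 20:04 UTC (rolling into the previous day, 18 November 2018).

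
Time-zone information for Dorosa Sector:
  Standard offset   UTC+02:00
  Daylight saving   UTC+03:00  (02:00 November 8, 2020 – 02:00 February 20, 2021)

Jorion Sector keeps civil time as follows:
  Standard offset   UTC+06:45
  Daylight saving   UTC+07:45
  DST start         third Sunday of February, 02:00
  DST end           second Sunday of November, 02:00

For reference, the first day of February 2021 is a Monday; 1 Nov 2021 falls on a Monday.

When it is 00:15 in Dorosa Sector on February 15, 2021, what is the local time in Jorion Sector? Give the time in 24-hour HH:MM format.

04:00

Daylight saving runs 8 November 2020 – 20 February 2021; February 15, 2021 is inside that window, so Dorosa Sector is at UTC+03:00.
00:15 Dorosa Sector − 3h = 21:15 UTC (rolling into the previous day, 14 February 2021).
1 February 2021 is a Monday, so the first Sunday is February 7 and the third is February 21.
1 November 2021 is a Monday, so the first Sunday is November 7 and the second is November 14.
At the standard offset (UTC+06:45), 21:15 UTC + 6h45m = 04:00 Jorion Sector standard time (rolling into the next day, 15 February 2021).
The standard-time date in Jorion Sector, February 15, 2021, does not fall between 21 February and 14 November, so daylight saving is not in effect and Jorion Sector is at UTC+06:45.
21:15 UTC + 6h45m = 04:00 Jorion Sector (rolling into the next day, 15 February 2021).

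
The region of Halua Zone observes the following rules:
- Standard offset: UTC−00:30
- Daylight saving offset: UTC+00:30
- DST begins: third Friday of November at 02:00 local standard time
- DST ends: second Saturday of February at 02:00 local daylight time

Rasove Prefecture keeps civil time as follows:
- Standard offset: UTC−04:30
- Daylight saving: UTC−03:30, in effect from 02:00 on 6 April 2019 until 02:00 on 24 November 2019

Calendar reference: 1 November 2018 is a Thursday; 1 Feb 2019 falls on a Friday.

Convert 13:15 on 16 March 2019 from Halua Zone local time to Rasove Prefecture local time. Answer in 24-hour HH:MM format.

1 November 2018 is a Thursday, so the first Friday is November 2 and the third is November 16.
1 February 2019 is a Friday, so the first Saturday is February 2 and the second is February 9.
16 March 2019 is outside the daylight-saving period (16 November 2018 – 9 February 2019), so Halua Zone is on standard time, UTC−00:30.
13:15 Halua Zone + 0h30m = 13:45 UTC.
At the standard offset (UTC−04:30), 13:45 UTC − 4h30m = 09:15 Rasove Prefecture standard time.
The standard-time date in Rasove Prefecture, 16 March 2019, does not fall between 6 April and 24 November, so daylight saving is not in effect and Rasove Prefecture is at UTC−04:30.
13:45 UTC − 4h30m = 09:15 Rasove Prefecture.

09:15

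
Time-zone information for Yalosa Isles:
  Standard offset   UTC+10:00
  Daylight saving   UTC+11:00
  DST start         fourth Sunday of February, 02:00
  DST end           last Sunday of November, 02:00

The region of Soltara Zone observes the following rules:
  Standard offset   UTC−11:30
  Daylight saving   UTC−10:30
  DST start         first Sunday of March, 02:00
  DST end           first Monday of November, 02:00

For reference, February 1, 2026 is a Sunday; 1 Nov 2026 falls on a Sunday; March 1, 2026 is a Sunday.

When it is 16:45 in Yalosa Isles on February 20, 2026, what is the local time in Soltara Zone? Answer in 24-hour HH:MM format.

19:15

1 February 2026 is a Sunday, so the first Sunday is February 1 and the fourth is February 22.
1 November 2026 is a Sunday, so Sundays fall on 1, 8, 15, 22, 29; the last is November 29.
February 20, 2026 is outside the daylight-saving period (22 February – 29 November), so Yalosa Isles is on standard time, UTC+10:00.
16:45 Yalosa Isles − 10h = 06:45 UTC.
1 March 2026 is a Sunday, so the first Sunday is March 1.
1 November 2026 is a Sunday, so the first Monday is November 2.
At the standard offset (UTC−11:30), 06:45 UTC − 11h30m = 19:15 Soltara Zone standard time (rolling into the previous day, 19 February 2026).
The standard-time date in Soltara Zone, February 19, 2026, is outside the daylight-saving period (1 March – 2 November), so Soltara Zone is on standard time, UTC−11:30.
06:45 UTC − 11h30m = 19:15 Soltara Zone (rolling into the previous day, 19 February 2026).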